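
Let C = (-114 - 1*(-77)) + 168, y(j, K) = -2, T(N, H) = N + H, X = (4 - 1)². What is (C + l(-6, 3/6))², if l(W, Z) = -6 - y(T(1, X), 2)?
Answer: 16129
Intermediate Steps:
X = 9 (X = 3² = 9)
T(N, H) = H + N
l(W, Z) = -4 (l(W, Z) = -6 - 1*(-2) = -6 + 2 = -4)
C = 131 (C = (-114 + 77) + 168 = -37 + 168 = 131)
(C + l(-6, 3/6))² = (131 - 4)² = 127² = 16129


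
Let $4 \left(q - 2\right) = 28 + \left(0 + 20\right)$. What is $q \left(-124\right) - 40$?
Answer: $-1776$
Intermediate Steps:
$q = 14$ ($q = 2 + \frac{28 + \left(0 + 20\right)}{4} = 2 + \frac{28 + 20}{4} = 2 + \frac{1}{4} \cdot 48 = 2 + 12 = 14$)
$q \left(-124\right) - 40 = 14 \left(-124\right) - 40 = -1736 - 40 = -1776$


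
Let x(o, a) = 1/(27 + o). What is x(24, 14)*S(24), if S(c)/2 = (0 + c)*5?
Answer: 80/17 ≈ 4.7059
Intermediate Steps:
S(c) = 10*c (S(c) = 2*((0 + c)*5) = 2*(c*5) = 2*(5*c) = 10*c)
x(24, 14)*S(24) = (10*24)/(27 + 24) = 240/51 = (1/51)*240 = 80/17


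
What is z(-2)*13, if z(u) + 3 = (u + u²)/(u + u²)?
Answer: -26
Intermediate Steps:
z(u) = -2 (z(u) = -3 + (u + u²)/(u + u²) = -3 + 1 = -2)
z(-2)*13 = -2*13 = -26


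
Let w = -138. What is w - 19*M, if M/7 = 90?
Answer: -12108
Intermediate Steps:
M = 630 (M = 7*90 = 630)
w - 19*M = -138 - 19*630 = -138 - 11970 = -12108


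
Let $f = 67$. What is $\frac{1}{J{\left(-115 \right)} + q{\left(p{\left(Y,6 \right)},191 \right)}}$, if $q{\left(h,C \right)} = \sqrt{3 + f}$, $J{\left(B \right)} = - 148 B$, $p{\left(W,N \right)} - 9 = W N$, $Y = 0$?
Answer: $\frac{1702}{28968033} - \frac{\sqrt{70}}{289680330} \approx 5.8726 \cdot 10^{-5}$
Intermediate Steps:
$p{\left(W,N \right)} = 9 + N W$ ($p{\left(W,N \right)} = 9 + W N = 9 + N W$)
$q{\left(h,C \right)} = \sqrt{70}$ ($q{\left(h,C \right)} = \sqrt{3 + 67} = \sqrt{70}$)
$\frac{1}{J{\left(-115 \right)} + q{\left(p{\left(Y,6 \right)},191 \right)}} = \frac{1}{\left(-148\right) \left(-115\right) + \sqrt{70}} = \frac{1}{17020 + \sqrt{70}}$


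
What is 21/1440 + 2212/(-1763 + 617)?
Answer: -58541/30560 ≈ -1.9156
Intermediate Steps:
21/1440 + 2212/(-1763 + 617) = 21*(1/1440) + 2212/(-1146) = 7/480 + 2212*(-1/1146) = 7/480 - 1106/573 = -58541/30560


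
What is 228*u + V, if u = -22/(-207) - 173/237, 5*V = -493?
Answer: -6562963/27255 ≈ -240.80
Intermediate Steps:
V = -493/5 (V = (1/5)*(-493) = -493/5 ≈ -98.600)
u = -10199/16353 (u = -22*(-1/207) - 173*1/237 = 22/207 - 173/237 = -10199/16353 ≈ -0.62368)
228*u + V = 228*(-10199/16353) - 493/5 = -775124/5451 - 493/5 = -6562963/27255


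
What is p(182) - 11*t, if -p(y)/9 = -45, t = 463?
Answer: -4688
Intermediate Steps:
p(y) = 405 (p(y) = -9*(-45) = 405)
p(182) - 11*t = 405 - 11*463 = 405 - 1*5093 = 405 - 5093 = -4688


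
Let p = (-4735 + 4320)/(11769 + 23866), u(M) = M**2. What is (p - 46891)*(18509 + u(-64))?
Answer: -7554415585200/7127 ≈ -1.0600e+9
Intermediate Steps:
p = -83/7127 (p = -415/35635 = -415*1/35635 = -83/7127 ≈ -0.011646)
(p - 46891)*(18509 + u(-64)) = (-83/7127 - 46891)*(18509 + (-64)**2) = -334192240*(18509 + 4096)/7127 = -334192240/7127*22605 = -7554415585200/7127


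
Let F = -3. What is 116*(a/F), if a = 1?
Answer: -116/3 ≈ -38.667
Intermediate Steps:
116*(a/F) = 116*(1/(-3)) = 116*(1*(-1/3)) = 116*(-1/3) = -116/3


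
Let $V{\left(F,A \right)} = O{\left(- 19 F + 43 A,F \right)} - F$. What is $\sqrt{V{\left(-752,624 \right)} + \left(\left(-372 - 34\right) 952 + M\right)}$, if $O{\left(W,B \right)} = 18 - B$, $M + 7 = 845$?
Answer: $2 i \sqrt{96038} \approx 619.8 i$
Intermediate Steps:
$M = 838$ ($M = -7 + 845 = 838$)
$V{\left(F,A \right)} = 18 - 2 F$ ($V{\left(F,A \right)} = \left(18 - F\right) - F = 18 - 2 F$)
$\sqrt{V{\left(-752,624 \right)} + \left(\left(-372 - 34\right) 952 + M\right)} = \sqrt{\left(18 - -1504\right) + \left(\left(-372 - 34\right) 952 + 838\right)} = \sqrt{\left(18 + 1504\right) + \left(\left(-372 - 34\right) 952 + 838\right)} = \sqrt{1522 + \left(\left(-406\right) 952 + 838\right)} = \sqrt{1522 + \left(-386512 + 838\right)} = \sqrt{1522 - 385674} = \sqrt{-384152} = 2 i \sqrt{96038}$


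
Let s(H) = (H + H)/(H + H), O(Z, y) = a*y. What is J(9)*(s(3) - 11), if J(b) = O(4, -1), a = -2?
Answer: -20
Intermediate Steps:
O(Z, y) = -2*y
s(H) = 1 (s(H) = (2*H)/((2*H)) = (2*H)*(1/(2*H)) = 1)
J(b) = 2 (J(b) = -2*(-1) = 2)
J(9)*(s(3) - 11) = 2*(1 - 11) = 2*(-10) = -20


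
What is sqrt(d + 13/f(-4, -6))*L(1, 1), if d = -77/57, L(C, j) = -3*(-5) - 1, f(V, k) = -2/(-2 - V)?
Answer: 14*I*sqrt(46626)/57 ≈ 53.036*I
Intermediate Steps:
L(C, j) = 14 (L(C, j) = 15 - 1 = 14)
d = -77/57 (d = -77*1/57 = -77/57 ≈ -1.3509)
sqrt(d + 13/f(-4, -6))*L(1, 1) = sqrt(-77/57 + 13/((2/(2 - 4))))*14 = sqrt(-77/57 + 13/((2/(-2))))*14 = sqrt(-77/57 + 13/((2*(-1/2))))*14 = sqrt(-77/57 + 13/(-1))*14 = sqrt(-77/57 + 13*(-1))*14 = sqrt(-77/57 - 13)*14 = sqrt(-818/57)*14 = (I*sqrt(46626)/57)*14 = 14*I*sqrt(46626)/57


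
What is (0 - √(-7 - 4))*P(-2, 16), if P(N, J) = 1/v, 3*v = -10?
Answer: 3*I*√11/10 ≈ 0.99499*I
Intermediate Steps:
v = -10/3 (v = (⅓)*(-10) = -10/3 ≈ -3.3333)
P(N, J) = -3/10 (P(N, J) = 1/(-10/3) = -3/10)
(0 - √(-7 - 4))*P(-2, 16) = (0 - √(-7 - 4))*(-3/10) = (0 - √(-11))*(-3/10) = (0 - I*√11)*(-3/10) = -I*√11*(-3/10) = 3*I*√11/10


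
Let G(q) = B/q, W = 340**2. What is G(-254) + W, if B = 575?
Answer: 29361825/254 ≈ 1.1560e+5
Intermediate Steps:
W = 115600
G(q) = 575/q
G(-254) + W = 575/(-254) + 115600 = 575*(-1/254) + 115600 = -575/254 + 115600 = 29361825/254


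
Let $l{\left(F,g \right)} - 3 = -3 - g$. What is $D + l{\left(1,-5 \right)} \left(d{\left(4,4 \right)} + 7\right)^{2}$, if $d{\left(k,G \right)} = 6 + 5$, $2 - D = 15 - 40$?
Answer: $1647$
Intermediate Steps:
$D = 27$ ($D = 2 - \left(15 - 40\right) = 2 - -25 = 2 + 25 = 27$)
$d{\left(k,G \right)} = 11$
$l{\left(F,g \right)} = - g$ ($l{\left(F,g \right)} = 3 - \left(3 + g\right) = - g$)
$D + l{\left(1,-5 \right)} \left(d{\left(4,4 \right)} + 7\right)^{2} = 27 + \left(-1\right) \left(-5\right) \left(11 + 7\right)^{2} = 27 + 5 \cdot 18^{2} = 27 + 5 \cdot 324 = 27 + 1620 = 1647$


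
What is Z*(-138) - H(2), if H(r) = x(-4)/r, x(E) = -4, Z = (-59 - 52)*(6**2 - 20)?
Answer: 245090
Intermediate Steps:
Z = -1776 (Z = -111*(36 - 20) = -111*16 = -1776)
H(r) = -4/r
Z*(-138) - H(2) = -1776*(-138) - (-4)/2 = 245088 - (-4)/2 = 245088 - 1*(-2) = 245088 + 2 = 245090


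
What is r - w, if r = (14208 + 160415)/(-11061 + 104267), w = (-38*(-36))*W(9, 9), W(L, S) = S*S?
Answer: -10327795825/93206 ≈ -1.1081e+5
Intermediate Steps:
W(L, S) = S**2
w = 110808 (w = -38*(-36)*9**2 = 1368*81 = 110808)
r = 174623/93206 ≈ 1.8735
r - w = 174623/93206 - 1*110808 = 174623/93206 - 110808 = -10327795825/93206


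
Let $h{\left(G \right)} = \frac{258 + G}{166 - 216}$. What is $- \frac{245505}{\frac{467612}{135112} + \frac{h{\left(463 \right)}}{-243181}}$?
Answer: $- \frac{25207740876976125}{355363444022} \approx -70935.0$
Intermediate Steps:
$h{\left(G \right)} = - \frac{129}{25} - \frac{G}{50}$ ($h{\left(G \right)} = \frac{258 + G}{-50} = \left(258 + G\right) \left(- \frac{1}{50}\right) = - \frac{129}{25} - \frac{G}{50}$)
$- \frac{245505}{\frac{467612}{135112} + \frac{h{\left(463 \right)}}{-243181}} = - \frac{245505}{\frac{467612}{135112} + \frac{- \frac{129}{25} - \frac{463}{50}}{-243181}} = - \frac{245505}{467612 \cdot \frac{1}{135112} + \left(- \frac{129}{25} - \frac{463}{50}\right) \left(- \frac{1}{243181}\right)} = - \frac{245505}{\frac{116903}{33778} - - \frac{721}{12159050}} = - \frac{245505}{\frac{116903}{33778} + \frac{721}{12159050}} = - \frac{245505}{\frac{355363444022}{102677097725}} = \left(-245505\right) \frac{102677097725}{355363444022} = - \frac{25207740876976125}{355363444022}$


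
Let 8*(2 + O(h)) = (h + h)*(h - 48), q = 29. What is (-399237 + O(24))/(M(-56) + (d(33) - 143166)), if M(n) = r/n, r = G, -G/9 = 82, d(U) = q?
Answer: 11182724/4007467 ≈ 2.7905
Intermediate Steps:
d(U) = 29
O(h) = -2 + h*(-48 + h)/4 (O(h) = -2 + ((h + h)*(h - 48))/8 = -2 + ((2*h)*(-48 + h))/8 = -2 + (2*h*(-48 + h))/8 = -2 + h*(-48 + h)/4)
G = -738 (G = -9*82 = -738)
r = -738
M(n) = -738/n
(-399237 + O(24))/(M(-56) + (d(33) - 143166)) = (-399237 + (-2 - 12*24 + (1/4)*24**2))/(-738/(-56) + (29 - 143166)) = (-399237 + (-2 - 288 + (1/4)*576))/(-738*(-1/56) - 143137) = (-399237 + (-2 - 288 + 144))/(369/28 - 143137) = (-399237 - 146)/(-4007467/28) = -399383*(-28/4007467) = 11182724/4007467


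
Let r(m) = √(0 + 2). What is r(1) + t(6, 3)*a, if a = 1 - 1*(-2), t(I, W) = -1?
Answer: -3 + √2 ≈ -1.5858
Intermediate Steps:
a = 3 (a = 1 + 2 = 3)
r(m) = √2
r(1) + t(6, 3)*a = √2 - 1*3 = √2 - 3 = -3 + √2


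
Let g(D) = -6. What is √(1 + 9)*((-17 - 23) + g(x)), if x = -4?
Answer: -46*√10 ≈ -145.46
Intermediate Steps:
√(1 + 9)*((-17 - 23) + g(x)) = √(1 + 9)*((-17 - 23) - 6) = √10*(-40 - 6) = √10*(-46) = -46*√10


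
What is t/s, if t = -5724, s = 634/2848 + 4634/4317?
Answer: -35187763392/7967305 ≈ -4416.5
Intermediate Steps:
s = 7967305/6147408 (s = 634*(1/2848) + 4634*(1/4317) = 317/1424 + 4634/4317 = 7967305/6147408 ≈ 1.2960)
t/s = -5724/7967305/6147408 = -5724*6147408/7967305 = -35187763392/7967305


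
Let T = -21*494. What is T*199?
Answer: -2064426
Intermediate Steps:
T = -10374
T*199 = -10374*199 = -2064426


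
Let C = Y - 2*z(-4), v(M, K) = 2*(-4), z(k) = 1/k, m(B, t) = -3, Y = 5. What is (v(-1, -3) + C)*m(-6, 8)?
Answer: 15/2 ≈ 7.5000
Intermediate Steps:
v(M, K) = -8
C = 11/2 (C = 5 - 2/(-4) = 5 - 2*(-¼) = 5 + ½ = 11/2 ≈ 5.5000)
(v(-1, -3) + C)*m(-6, 8) = (-8 + 11/2)*(-3) = -5/2*(-3) = 15/2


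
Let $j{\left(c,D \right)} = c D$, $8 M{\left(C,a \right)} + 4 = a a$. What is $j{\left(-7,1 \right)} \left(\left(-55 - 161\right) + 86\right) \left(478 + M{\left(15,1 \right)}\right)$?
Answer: $\frac{1738555}{4} \approx 4.3464 \cdot 10^{5}$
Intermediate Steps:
$M{\left(C,a \right)} = - \frac{1}{2} + \frac{a^{2}}{8}$ ($M{\left(C,a \right)} = - \frac{1}{2} + \frac{a a}{8} = - \frac{1}{2} + \frac{a^{2}}{8}$)
$j{\left(c,D \right)} = D c$
$j{\left(-7,1 \right)} \left(\left(-55 - 161\right) + 86\right) \left(478 + M{\left(15,1 \right)}\right) = 1 \left(-7\right) \left(\left(-55 - 161\right) + 86\right) \left(478 - \left(\frac{1}{2} - \frac{1^{2}}{8}\right)\right) = - 7 \left(-216 + 86\right) \left(478 + \left(- \frac{1}{2} + \frac{1}{8} \cdot 1\right)\right) = - 7 \left(- 130 \left(478 + \left(- \frac{1}{2} + \frac{1}{8}\right)\right)\right) = - 7 \left(- 130 \left(478 - \frac{3}{8}\right)\right) = - 7 \left(\left(-130\right) \frac{3821}{8}\right) = \left(-7\right) \left(- \frac{248365}{4}\right) = \frac{1738555}{4}$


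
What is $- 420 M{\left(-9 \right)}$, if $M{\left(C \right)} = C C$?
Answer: $-34020$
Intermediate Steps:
$M{\left(C \right)} = C^{2}$
$- 420 M{\left(-9 \right)} = - 420 \left(-9\right)^{2} = \left(-420\right) 81 = -34020$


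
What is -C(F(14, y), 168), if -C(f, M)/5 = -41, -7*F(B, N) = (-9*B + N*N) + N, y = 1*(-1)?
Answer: -205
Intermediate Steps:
y = -1
F(B, N) = -N/7 - N²/7 + 9*B/7 (F(B, N) = -((-9*B + N*N) + N)/7 = -((-9*B + N²) + N)/7 = -((N² - 9*B) + N)/7 = -(N + N² - 9*B)/7 = -N/7 - N²/7 + 9*B/7)
C(f, M) = 205 (C(f, M) = -5*(-41) = 205)
-C(F(14, y), 168) = -1*205 = -205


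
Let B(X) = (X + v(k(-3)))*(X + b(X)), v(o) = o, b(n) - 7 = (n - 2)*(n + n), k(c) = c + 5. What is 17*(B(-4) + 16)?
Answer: -1462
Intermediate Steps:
k(c) = 5 + c
b(n) = 7 + 2*n*(-2 + n) (b(n) = 7 + (n - 2)*(n + n) = 7 + (-2 + n)*(2*n) = 7 + 2*n*(-2 + n))
B(X) = (2 + X)*(7 - 3*X + 2*X**2) (B(X) = (X + (5 - 3))*(X + (7 - 4*X + 2*X**2)) = (X + 2)*(7 - 3*X + 2*X**2) = (2 + X)*(7 - 3*X + 2*X**2))
17*(B(-4) + 16) = 17*((14 - 4 + (-4)**2 + 2*(-4)**3) + 16) = 17*((14 - 4 + 16 + 2*(-64)) + 16) = 17*((14 - 4 + 16 - 128) + 16) = 17*(-102 + 16) = 17*(-86) = -1462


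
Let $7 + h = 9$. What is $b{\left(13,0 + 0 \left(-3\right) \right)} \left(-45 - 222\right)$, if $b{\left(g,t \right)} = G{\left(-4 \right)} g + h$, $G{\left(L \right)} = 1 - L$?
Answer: $-17889$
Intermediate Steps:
$h = 2$ ($h = -7 + 9 = 2$)
$b{\left(g,t \right)} = 2 + 5 g$ ($b{\left(g,t \right)} = \left(1 - -4\right) g + 2 = \left(1 + 4\right) g + 2 = 5 g + 2 = 2 + 5 g$)
$b{\left(13,0 + 0 \left(-3\right) \right)} \left(-45 - 222\right) = \left(2 + 5 \cdot 13\right) \left(-45 - 222\right) = \left(2 + 65\right) \left(-267\right) = 67 \left(-267\right) = -17889$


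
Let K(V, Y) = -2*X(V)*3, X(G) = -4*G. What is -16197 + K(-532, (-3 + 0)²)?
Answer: -28965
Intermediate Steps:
K(V, Y) = 24*V (K(V, Y) = -(-8)*V*3 = (8*V)*3 = 24*V)
-16197 + K(-532, (-3 + 0)²) = -16197 + 24*(-532) = -16197 - 12768 = -28965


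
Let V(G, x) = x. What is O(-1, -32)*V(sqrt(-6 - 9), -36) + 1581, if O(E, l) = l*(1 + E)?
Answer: 1581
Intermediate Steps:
O(-1, -32)*V(sqrt(-6 - 9), -36) + 1581 = -32*(1 - 1)*(-36) + 1581 = -32*0*(-36) + 1581 = 0*(-36) + 1581 = 0 + 1581 = 1581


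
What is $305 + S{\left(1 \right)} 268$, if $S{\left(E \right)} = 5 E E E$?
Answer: $1645$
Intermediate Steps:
$S{\left(E \right)} = 5 E^{3}$ ($S{\left(E \right)} = 5 E E^{2} = 5 E^{3}$)
$305 + S{\left(1 \right)} 268 = 305 + 5 \cdot 1^{3} \cdot 268 = 305 + 5 \cdot 1 \cdot 268 = 305 + 5 \cdot 268 = 305 + 1340 = 1645$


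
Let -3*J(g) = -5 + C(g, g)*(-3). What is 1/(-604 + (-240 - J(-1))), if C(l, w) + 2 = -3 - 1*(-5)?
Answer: -3/2537 ≈ -0.0011825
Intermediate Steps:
C(l, w) = 0 (C(l, w) = -2 + (-3 - 1*(-5)) = -2 + (-3 + 5) = -2 + 2 = 0)
J(g) = 5/3 (J(g) = -(-5 + 0*(-3))/3 = -(-5 + 0)/3 = -⅓*(-5) = 5/3)
1/(-604 + (-240 - J(-1))) = 1/(-604 + (-240 - 1*5/3)) = 1/(-604 + (-240 - 5/3)) = 1/(-604 - 725/3) = 1/(-2537/3) = -3/2537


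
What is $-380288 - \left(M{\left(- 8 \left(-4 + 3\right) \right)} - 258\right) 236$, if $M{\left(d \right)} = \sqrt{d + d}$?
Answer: $-320344$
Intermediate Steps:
$M{\left(d \right)} = \sqrt{2} \sqrt{d}$ ($M{\left(d \right)} = \sqrt{2 d} = \sqrt{2} \sqrt{d}$)
$-380288 - \left(M{\left(- 8 \left(-4 + 3\right) \right)} - 258\right) 236 = -380288 - \left(\sqrt{2} \sqrt{- 8 \left(-4 + 3\right)} - 258\right) 236 = -380288 - \left(\sqrt{2} \sqrt{\left(-8\right) \left(-1\right)} - 258\right) 236 = -380288 - \left(\sqrt{2} \sqrt{8} - 258\right) 236 = -380288 - \left(\sqrt{2} \cdot 2 \sqrt{2} - 258\right) 236 = -380288 - \left(4 - 258\right) 236 = -380288 - \left(-254\right) 236 = -380288 - -59944 = -380288 + 59944 = -320344$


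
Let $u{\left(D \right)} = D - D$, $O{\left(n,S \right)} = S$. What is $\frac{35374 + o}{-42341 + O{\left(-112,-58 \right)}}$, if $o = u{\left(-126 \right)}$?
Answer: $- \frac{35374}{42399} \approx -0.83431$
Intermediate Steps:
$u{\left(D \right)} = 0$
$o = 0$
$\frac{35374 + o}{-42341 + O{\left(-112,-58 \right)}} = \frac{35374 + 0}{-42341 - 58} = \frac{35374}{-42399} = 35374 \left(- \frac{1}{42399}\right) = - \frac{35374}{42399}$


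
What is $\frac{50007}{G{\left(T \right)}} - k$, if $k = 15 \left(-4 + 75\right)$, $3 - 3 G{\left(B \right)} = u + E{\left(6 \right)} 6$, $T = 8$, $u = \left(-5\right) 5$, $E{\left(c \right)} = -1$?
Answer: $\frac{113811}{34} \approx 3347.4$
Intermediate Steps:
$u = -25$
$G{\left(B \right)} = \frac{34}{3}$ ($G{\left(B \right)} = 1 - \frac{-25 - 6}{3} = 1 - - \frac{31}{3} = 1 + \frac{31}{3} = \frac{34}{3}$)
$k = 1065$ ($k = 15 \cdot 71 = 1065$)
$\frac{50007}{G{\left(T \right)}} - k = \frac{50007}{\frac{34}{3}} - 1065 = 50007 \cdot \frac{3}{34} - 1065 = \frac{150021}{34} - 1065 = \frac{113811}{34}$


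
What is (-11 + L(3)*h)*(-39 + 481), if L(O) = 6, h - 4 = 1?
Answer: 8398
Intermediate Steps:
h = 5 (h = 4 + 1 = 5)
(-11 + L(3)*h)*(-39 + 481) = (-11 + 6*5)*(-39 + 481) = (-11 + 30)*442 = 19*442 = 8398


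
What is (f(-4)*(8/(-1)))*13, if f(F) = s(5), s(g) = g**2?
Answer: -2600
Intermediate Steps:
f(F) = 25 (f(F) = 5**2 = 25)
(f(-4)*(8/(-1)))*13 = (25*(8/(-1)))*13 = (25*(8*(-1)))*13 = (25*(-8))*13 = -200*13 = -2600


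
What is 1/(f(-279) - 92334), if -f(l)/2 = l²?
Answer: -1/248016 ≈ -4.0320e-6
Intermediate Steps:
f(l) = -2*l²
1/(f(-279) - 92334) = 1/(-2*(-279)² - 92334) = 1/(-2*77841 - 92334) = 1/(-155682 - 92334) = 1/(-248016) = -1/248016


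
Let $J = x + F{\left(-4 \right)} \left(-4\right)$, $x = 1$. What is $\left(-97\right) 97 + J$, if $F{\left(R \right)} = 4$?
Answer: $-9424$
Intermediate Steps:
$J = -15$ ($J = 1 + 4 \left(-4\right) = 1 - 16 = -15$)
$\left(-97\right) 97 + J = \left(-97\right) 97 - 15 = -9409 - 15 = -9424$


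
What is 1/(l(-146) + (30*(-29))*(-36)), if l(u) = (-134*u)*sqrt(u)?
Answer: 3915/7107807052 - 4891*I*sqrt(146)/14215614104 ≈ 5.508e-7 - 4.1573e-6*I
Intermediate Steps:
l(u) = -134*u**(3/2)
1/(l(-146) + (30*(-29))*(-36)) = 1/(-(-19564)*I*sqrt(146) + (30*(-29))*(-36)) = 1/(-(-19564)*I*sqrt(146) - 870*(-36)) = 1/(19564*I*sqrt(146) + 31320) = 1/(31320 + 19564*I*sqrt(146))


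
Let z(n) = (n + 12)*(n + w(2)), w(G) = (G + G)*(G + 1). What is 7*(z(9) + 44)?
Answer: 3395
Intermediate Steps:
w(G) = 2*G*(1 + G) (w(G) = (2*G)*(1 + G) = 2*G*(1 + G))
z(n) = (12 + n)**2 (z(n) = (n + 12)*(n + 2*2*(1 + 2)) = (12 + n)*(n + 2*2*3) = (12 + n)*(n + 12) = (12 + n)*(12 + n) = (12 + n)**2)
7*(z(9) + 44) = 7*((144 + 9**2 + 24*9) + 44) = 7*((144 + 81 + 216) + 44) = 7*(441 + 44) = 7*485 = 3395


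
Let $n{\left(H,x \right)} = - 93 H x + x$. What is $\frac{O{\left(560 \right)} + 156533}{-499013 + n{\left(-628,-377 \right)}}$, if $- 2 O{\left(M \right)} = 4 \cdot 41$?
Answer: $- \frac{156451}{22517698} \approx -0.0069479$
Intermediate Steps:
$n{\left(H,x \right)} = x - 93 H x$ ($n{\left(H,x \right)} = - 93 H x + x = x - 93 H x$)
$O{\left(M \right)} = -82$ ($O{\left(M \right)} = - \frac{4 \cdot 41}{2} = \left(- \frac{1}{2}\right) 164 = -82$)
$\frac{O{\left(560 \right)} + 156533}{-499013 + n{\left(-628,-377 \right)}} = \frac{-82 + 156533}{-499013 - 377 \left(1 - -58404\right)} = \frac{156451}{-499013 - 377 \left(1 + 58404\right)} = \frac{156451}{-499013 - 22018685} = \frac{156451}{-22517698} = 156451 \left(- \frac{1}{22517698}\right) = - \frac{156451}{22517698}$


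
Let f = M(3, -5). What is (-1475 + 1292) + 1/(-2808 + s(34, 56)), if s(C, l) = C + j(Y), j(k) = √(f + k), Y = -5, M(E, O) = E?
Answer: -704101024/3847539 - I*√2/7695078 ≈ -183.0 - 1.8378e-7*I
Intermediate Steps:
f = 3
j(k) = √(3 + k)
s(C, l) = C + I*√2 (s(C, l) = C + √(3 - 5) = C + √(-2) = C + I*√2)
(-1475 + 1292) + 1/(-2808 + s(34, 56)) = (-1475 + 1292) + 1/(-2808 + (34 + I*√2)) = -183 + 1/(-2774 + I*√2)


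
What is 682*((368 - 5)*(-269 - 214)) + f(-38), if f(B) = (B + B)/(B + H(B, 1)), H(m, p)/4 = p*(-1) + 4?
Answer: -1554466876/13 ≈ -1.1957e+8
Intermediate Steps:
H(m, p) = 16 - 4*p (H(m, p) = 4*(p*(-1) + 4) = 4*(-p + 4) = 4*(4 - p) = 16 - 4*p)
f(B) = 2*B/(12 + B) (f(B) = (B + B)/(B + (16 - 4*1)) = (2*B)/(B + (16 - 4)) = (2*B)/(B + 12) = (2*B)/(12 + B) = 2*B/(12 + B))
682*((368 - 5)*(-269 - 214)) + f(-38) = 682*((368 - 5)*(-269 - 214)) + 2*(-38)/(12 - 38) = 682*(363*(-483)) + 2*(-38)/(-26) = 682*(-175329) + 2*(-38)*(-1/26) = -119574378 + 38/13 = -1554466876/13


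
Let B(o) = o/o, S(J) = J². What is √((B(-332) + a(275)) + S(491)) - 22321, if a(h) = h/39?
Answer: -22321 + √366696447/39 ≈ -21830.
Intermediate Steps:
a(h) = h/39 (a(h) = h*(1/39) = h/39)
B(o) = 1
√((B(-332) + a(275)) + S(491)) - 22321 = √((1 + (1/39)*275) + 491²) - 22321 = √((1 + 275/39) + 241081) - 22321 = √(314/39 + 241081) - 22321 = √(9402473/39) - 22321 = √366696447/39 - 22321 = -22321 + √366696447/39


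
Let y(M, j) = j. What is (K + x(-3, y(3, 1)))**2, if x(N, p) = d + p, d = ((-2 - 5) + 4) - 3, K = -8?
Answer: 169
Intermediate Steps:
d = -6 (d = (-7 + 4) - 3 = -3 - 3 = -6)
x(N, p) = -6 + p
(K + x(-3, y(3, 1)))**2 = (-8 + (-6 + 1))**2 = (-8 - 5)**2 = (-13)**2 = 169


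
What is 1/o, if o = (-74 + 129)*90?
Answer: 1/4950 ≈ 0.00020202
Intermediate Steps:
o = 4950 (o = 55*90 = 4950)
1/o = 1/4950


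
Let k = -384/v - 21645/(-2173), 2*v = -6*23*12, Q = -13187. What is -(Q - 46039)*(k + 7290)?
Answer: 21609667647082/49979 ≈ 4.3237e+8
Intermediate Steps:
v = -828 (v = (-6*23*12)/2 = (-138*12)/2 = (1/2)*(-1656) = -828)
k = 1563041/149937 (k = -384/(-828) - 21645/(-2173) = -384*(-1/828) - 21645*(-1/2173) = 32/69 + 21645/2173 = 1563041/149937 ≈ 10.425)
-(Q - 46039)*(k + 7290) = -(-13187 - 46039)*(1563041/149937 + 7290) = -(-59226)*1094603771/149937 = -1*(-21609667647082/49979) = 21609667647082/49979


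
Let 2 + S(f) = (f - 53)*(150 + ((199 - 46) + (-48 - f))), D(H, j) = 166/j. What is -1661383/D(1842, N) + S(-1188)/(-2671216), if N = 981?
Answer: -2176796105139089/221710928 ≈ -9.8182e+6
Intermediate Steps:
S(f) = -2 + (-53 + f)*(255 - f) (S(f) = -2 + (f - 53)*(150 + ((199 - 46) + (-48 - f))) = -2 + (-53 + f)*(150 + (153 + (-48 - f))) = -2 + (-53 + f)*(150 + (105 - f)) = -2 + (-53 + f)*(255 - f))
-1661383/D(1842, N) + S(-1188)/(-2671216) = -1661383/(166/981) + (-13517 - 1*(-1188)**2 + 308*(-1188))/(-2671216) = -1661383/(166*(1/981)) + (-13517 - 1*1411344 - 365904)*(-1/2671216) = -1661383/166/981 + (-13517 - 1411344 - 365904)*(-1/2671216) = -1661383*981/166 - 1790765*(-1/2671216) = -1629816723/166 + 1790765/2671216 = -2176796105139089/221710928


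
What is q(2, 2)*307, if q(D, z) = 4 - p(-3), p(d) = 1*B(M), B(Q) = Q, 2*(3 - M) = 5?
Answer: 2149/2 ≈ 1074.5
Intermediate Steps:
M = 1/2 (M = 3 - 1/2*5 = 3 - 5/2 = 1/2 ≈ 0.50000)
p(d) = 1/2 (p(d) = 1*(1/2) = 1/2)
q(D, z) = 7/2 (q(D, z) = 4 - 1*1/2 = 4 - 1/2 = 7/2)
q(2, 2)*307 = (7/2)*307 = 2149/2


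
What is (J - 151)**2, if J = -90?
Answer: 58081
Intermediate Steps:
(J - 151)**2 = (-90 - 151)**2 = (-241)**2 = 58081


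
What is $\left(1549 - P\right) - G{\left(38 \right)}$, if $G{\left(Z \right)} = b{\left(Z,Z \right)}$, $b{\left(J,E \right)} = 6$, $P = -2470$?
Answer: $4013$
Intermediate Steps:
$G{\left(Z \right)} = 6$
$\left(1549 - P\right) - G{\left(38 \right)} = \left(1549 - -2470\right) - 6 = \left(1549 + 2470\right) - 6 = 4019 - 6 = 4013$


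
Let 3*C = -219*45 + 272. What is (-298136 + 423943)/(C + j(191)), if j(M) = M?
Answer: -377421/9010 ≈ -41.889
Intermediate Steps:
C = -9583/3 (C = (-219*45 + 272)/3 = (-9855 + 272)/3 = (1/3)*(-9583) = -9583/3 ≈ -3194.3)
(-298136 + 423943)/(C + j(191)) = (-298136 + 423943)/(-9583/3 + 191) = 125807/(-9010/3) = 125807*(-3/9010) = -377421/9010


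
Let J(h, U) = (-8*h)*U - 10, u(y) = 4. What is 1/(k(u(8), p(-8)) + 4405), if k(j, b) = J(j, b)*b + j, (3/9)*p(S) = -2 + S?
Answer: -1/24091 ≈ -4.1509e-5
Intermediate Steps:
p(S) = -6 + 3*S (p(S) = 3*(-2 + S) = -6 + 3*S)
J(h, U) = -10 - 8*U*h (J(h, U) = -8*U*h - 10 = -10 - 8*U*h)
k(j, b) = j + b*(-10 - 8*b*j) (k(j, b) = (-10 - 8*b*j)*b + j = b*(-10 - 8*b*j) + j = j + b*(-10 - 8*b*j))
1/(k(u(8), p(-8)) + 4405) = 1/((4 - 2*(-6 + 3*(-8))*(5 + 4*(-6 + 3*(-8))*4)) + 4405) = 1/((4 - 2*(-6 - 24)*(5 + 4*(-6 - 24)*4)) + 4405) = 1/((4 - 2*(-30)*(5 + 4*(-30)*4)) + 4405) = 1/((4 - 2*(-30)*(5 - 480)) + 4405) = 1/((4 - 2*(-30)*(-475)) + 4405) = 1/((4 - 28500) + 4405) = 1/(-28496 + 4405) = 1/(-24091) = -1/24091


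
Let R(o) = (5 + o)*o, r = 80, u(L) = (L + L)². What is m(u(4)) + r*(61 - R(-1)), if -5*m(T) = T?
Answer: 25936/5 ≈ 5187.2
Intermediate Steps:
u(L) = 4*L² (u(L) = (2*L)² = 4*L²)
m(T) = -T/5
R(o) = o*(5 + o)
m(u(4)) + r*(61 - R(-1)) = -4*4²/5 + 80*(61 - (-1)*(5 - 1)) = -4*16/5 + 80*(61 - (-1)*4) = -⅕*64 + 80*(61 - 1*(-4)) = -64/5 + 80*(61 + 4) = -64/5 + 80*65 = -64/5 + 5200 = 25936/5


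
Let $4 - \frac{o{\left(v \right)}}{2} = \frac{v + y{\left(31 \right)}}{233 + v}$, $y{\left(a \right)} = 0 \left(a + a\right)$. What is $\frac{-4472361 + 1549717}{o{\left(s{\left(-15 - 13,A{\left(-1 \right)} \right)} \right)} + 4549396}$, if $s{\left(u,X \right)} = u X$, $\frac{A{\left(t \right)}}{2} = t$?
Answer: $- \frac{211161029}{328694411} \approx -0.64242$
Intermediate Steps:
$A{\left(t \right)} = 2 t$
$s{\left(u,X \right)} = X u$
$y{\left(a \right)} = 0$ ($y{\left(a \right)} = 0 \cdot 2 a = 0$)
$o{\left(v \right)} = 8 - \frac{2 v}{233 + v}$ ($o{\left(v \right)} = 8 - 2 \frac{v + 0}{233 + v} = 8 - 2 \frac{v}{233 + v} = 8 - \frac{2 v}{233 + v}$)
$\frac{-4472361 + 1549717}{o{\left(s{\left(-15 - 13,A{\left(-1 \right)} \right)} \right)} + 4549396} = \frac{-4472361 + 1549717}{\frac{2 \left(932 + 3 \cdot 2 \left(-1\right) \left(-15 - 13\right)\right)}{233 + 2 \left(-1\right) \left(-15 - 13\right)} + 4549396} = - \frac{2922644}{\frac{2 \left(932 + 3 \left(- 2 \left(-15 - 13\right)\right)\right)}{233 - 2 \left(-15 - 13\right)} + 4549396} = - \frac{2922644}{\frac{2 \left(932 + 3 \left(\left(-2\right) \left(-28\right)\right)\right)}{233 - -56} + 4549396} = - \frac{2922644}{\frac{2 \left(932 + 3 \cdot 56\right)}{233 + 56} + 4549396} = - \frac{2922644}{\frac{2 \left(932 + 168\right)}{289} + 4549396} = - \frac{2922644}{2 \cdot \frac{1}{289} \cdot 1100 + 4549396} = - \frac{2922644}{\frac{2200}{289} + 4549396} = - \frac{2922644}{\frac{1314777644}{289}} = \left(-2922644\right) \frac{289}{1314777644} = - \frac{211161029}{328694411}$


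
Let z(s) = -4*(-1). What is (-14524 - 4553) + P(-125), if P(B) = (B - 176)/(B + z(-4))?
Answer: -2308016/121 ≈ -19075.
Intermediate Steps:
z(s) = 4
P(B) = (-176 + B)/(4 + B) (P(B) = (B - 176)/(B + 4) = (-176 + B)/(4 + B))
(-14524 - 4553) + P(-125) = (-14524 - 4553) + (-176 - 125)/(4 - 125) = -19077 - 301/(-121) = -19077 - 1/121*(-301) = -19077 + 301/121 = -2308016/121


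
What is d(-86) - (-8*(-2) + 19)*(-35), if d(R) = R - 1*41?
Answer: 1098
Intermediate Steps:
d(R) = -41 + R (d(R) = R - 41 = -41 + R)
d(-86) - (-8*(-2) + 19)*(-35) = (-41 - 86) - (-8*(-2) + 19)*(-35) = -127 - (16 + 19)*(-35) = -127 - 35*(-35) = -127 - 1*(-1225) = -127 + 1225 = 1098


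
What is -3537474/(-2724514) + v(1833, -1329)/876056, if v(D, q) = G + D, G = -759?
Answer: 775487862645/596706709196 ≈ 1.2996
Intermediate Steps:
v(D, q) = -759 + D
-3537474/(-2724514) + v(1833, -1329)/876056 = -3537474/(-2724514) + (-759 + 1833)/876056 = -3537474*(-1/2724514) + 1074*(1/876056) = 1768737/1362257 + 537/438028 = 775487862645/596706709196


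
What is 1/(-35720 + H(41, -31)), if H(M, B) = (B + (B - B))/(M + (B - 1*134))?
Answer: -4/142879 ≈ -2.7996e-5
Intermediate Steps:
H(M, B) = B/(-134 + B + M) (H(M, B) = (B + 0)/(M + (B - 134)) = B/(M + (-134 + B)) = B/(-134 + B + M))
1/(-35720 + H(41, -31)) = 1/(-35720 - 31/(-134 - 31 + 41)) = 1/(-35720 - 31/(-124)) = 1/(-35720 - 31*(-1/124)) = 1/(-35720 + ¼) = 1/(-142879/4) = -4/142879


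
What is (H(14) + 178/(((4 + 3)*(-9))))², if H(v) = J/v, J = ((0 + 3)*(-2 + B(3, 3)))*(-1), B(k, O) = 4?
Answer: 42025/3969 ≈ 10.588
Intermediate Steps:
J = -6 (J = ((0 + 3)*(-2 + 4))*(-1) = (3*2)*(-1) = 6*(-1) = -6)
H(v) = -6/v
(H(14) + 178/(((4 + 3)*(-9))))² = (-6/14 + 178/(((4 + 3)*(-9))))² = (-6*1/14 + 178/((7*(-9))))² = (-3/7 + 178/(-63))² = (-3/7 + 178*(-1/63))² = (-3/7 - 178/63)² = (-205/63)² = 42025/3969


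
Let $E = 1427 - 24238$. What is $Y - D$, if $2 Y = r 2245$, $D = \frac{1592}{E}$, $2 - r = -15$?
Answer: $\frac{870584999}{45622} \approx 19083.0$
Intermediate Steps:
$r = 17$ ($r = 2 - -15 = 2 + 15 = 17$)
$E = -22811$ ($E = 1427 - 24238 = -22811$)
$D = - \frac{1592}{22811}$ ($D = \frac{1592}{-22811} = 1592 \left(- \frac{1}{22811}\right) = - \frac{1592}{22811} \approx -0.069791$)
$Y = \frac{38165}{2}$ ($Y = \frac{17 \cdot 2245}{2} = \frac{1}{2} \cdot 38165 = \frac{38165}{2} \approx 19083.0$)
$Y - D = \frac{38165}{2} - - \frac{1592}{22811} = \frac{38165}{2} + \frac{1592}{22811} = \frac{870584999}{45622}$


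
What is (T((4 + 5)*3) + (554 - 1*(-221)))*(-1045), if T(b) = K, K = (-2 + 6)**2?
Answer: -826595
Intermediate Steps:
K = 16 (K = 4**2 = 16)
T(b) = 16
(T((4 + 5)*3) + (554 - 1*(-221)))*(-1045) = (16 + (554 - 1*(-221)))*(-1045) = (16 + (554 + 221))*(-1045) = (16 + 775)*(-1045) = 791*(-1045) = -826595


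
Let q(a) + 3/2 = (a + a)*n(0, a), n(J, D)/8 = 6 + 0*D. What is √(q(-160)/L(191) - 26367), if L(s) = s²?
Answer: 33*I*√3533186/382 ≈ 162.38*I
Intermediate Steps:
n(J, D) = 48 (n(J, D) = 8*(6 + 0*D) = 8*(6 + 0) = 8*6 = 48)
q(a) = -3/2 + 96*a (q(a) = -3/2 + (a + a)*48 = -3/2 + (2*a)*48 = -3/2 + 96*a)
√(q(-160)/L(191) - 26367) = √((-3/2 + 96*(-160))/(191²) - 26367) = √((-3/2 - 15360)/36481 - 26367) = √(-30723/2*1/36481 - 26367) = √(-30723/72962 - 26367) = √(-1923819777/72962) = 33*I*√3533186/382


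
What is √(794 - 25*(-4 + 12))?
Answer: 3*√66 ≈ 24.372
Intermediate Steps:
√(794 - 25*(-4 + 12)) = √(794 - 25*8) = √(794 - 200) = √594 = 3*√66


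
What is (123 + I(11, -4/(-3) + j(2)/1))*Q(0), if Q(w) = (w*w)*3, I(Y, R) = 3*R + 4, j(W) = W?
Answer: 0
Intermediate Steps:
I(Y, R) = 4 + 3*R
Q(w) = 3*w**2 (Q(w) = w**2*3 = 3*w**2)
(123 + I(11, -4/(-3) + j(2)/1))*Q(0) = (123 + (4 + 3*(-4/(-3) + 2/1)))*(3*0**2) = (123 + (4 + 3*(-4*(-1/3) + 2*1)))*(3*0) = (123 + (4 + 3*(4/3 + 2)))*0 = (123 + (4 + 3*(10/3)))*0 = (123 + (4 + 10))*0 = (123 + 14)*0 = 137*0 = 0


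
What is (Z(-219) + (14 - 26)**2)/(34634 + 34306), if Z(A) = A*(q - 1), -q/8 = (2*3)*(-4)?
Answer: -2779/4596 ≈ -0.60466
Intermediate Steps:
q = 192 (q = -8*2*3*(-4) = -48*(-4) = -8*(-24) = 192)
Z(A) = 191*A (Z(A) = A*(192 - 1) = A*191 = 191*A)
(Z(-219) + (14 - 26)**2)/(34634 + 34306) = (191*(-219) + (14 - 26)**2)/(34634 + 34306) = (-41829 + (-12)**2)/68940 = (-41829 + 144)*(1/68940) = -41685*1/68940 = -2779/4596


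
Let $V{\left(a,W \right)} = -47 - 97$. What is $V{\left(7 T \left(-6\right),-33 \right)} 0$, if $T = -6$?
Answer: $0$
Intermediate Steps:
$V{\left(a,W \right)} = -144$ ($V{\left(a,W \right)} = -47 - 97 = -144$)
$V{\left(7 T \left(-6\right),-33 \right)} 0 = \left(-144\right) 0 = 0$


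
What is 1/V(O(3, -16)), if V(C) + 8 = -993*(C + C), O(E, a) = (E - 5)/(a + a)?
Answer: -8/1057 ≈ -0.0075686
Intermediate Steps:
O(E, a) = (-5 + E)/(2*a) (O(E, a) = (-5 + E)/((2*a)) = (-5 + E)*(1/(2*a)) = (-5 + E)/(2*a))
V(C) = -8 - 1986*C (V(C) = -8 - 993*(C + C) = -8 - 1986*C)
1/V(O(3, -16)) = 1/(-8 - 993*(-5 + 3)/(-16)) = 1/(-8 - 993*(-1)*(-2)/16) = 1/(-8 - 1986*1/16) = 1/(-8 - 993/8) = 1/(-1057/8) = -8/1057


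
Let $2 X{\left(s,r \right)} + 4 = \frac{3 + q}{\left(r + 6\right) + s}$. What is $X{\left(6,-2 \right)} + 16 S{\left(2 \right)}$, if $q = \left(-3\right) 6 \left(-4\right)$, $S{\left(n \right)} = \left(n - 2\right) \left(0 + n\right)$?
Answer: $\frac{7}{4} \approx 1.75$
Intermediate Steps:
$S{\left(n \right)} = n \left(-2 + n\right)$ ($S{\left(n \right)} = \left(-2 + n\right) n = n \left(-2 + n\right)$)
$q = 72$ ($q = \left(-18\right) \left(-4\right) = 72$)
$X{\left(s,r \right)} = -2 + \frac{75}{2 \left(6 + r + s\right)}$ ($X{\left(s,r \right)} = -2 + \frac{\left(3 + 72\right) \frac{1}{\left(r + 6\right) + s}}{2} = -2 + \frac{75 \frac{1}{\left(6 + r\right) + s}}{2} = -2 + \frac{75 \frac{1}{6 + r + s}}{2} = -2 + \frac{75}{2 \left(6 + r + s\right)}$)
$X{\left(6,-2 \right)} + 16 S{\left(2 \right)} = \frac{\frac{51}{2} - -4 - 12}{6 - 2 + 6} + 16 \cdot 2 \left(-2 + 2\right) = \frac{\frac{51}{2} + 4 - 12}{10} + 16 \cdot 2 \cdot 0 = \frac{1}{10} \cdot \frac{35}{2} + 16 \cdot 0 = \frac{7}{4} + 0 = \frac{7}{4}$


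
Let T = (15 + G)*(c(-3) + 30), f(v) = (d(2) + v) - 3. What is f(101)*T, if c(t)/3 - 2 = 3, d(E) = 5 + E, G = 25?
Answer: 189000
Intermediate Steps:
c(t) = 15 (c(t) = 6 + 3*3 = 6 + 9 = 15)
f(v) = 4 + v (f(v) = ((5 + 2) + v) - 3 = (7 + v) - 3 = 4 + v)
T = 1800 (T = (15 + 25)*(15 + 30) = 40*45 = 1800)
f(101)*T = (4 + 101)*1800 = 105*1800 = 189000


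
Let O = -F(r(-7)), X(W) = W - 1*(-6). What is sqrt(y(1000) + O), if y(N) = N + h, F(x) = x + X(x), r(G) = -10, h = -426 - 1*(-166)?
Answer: sqrt(754) ≈ 27.459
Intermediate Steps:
h = -260 (h = -426 + 166 = -260)
X(W) = 6 + W (X(W) = W + 6 = 6 + W)
F(x) = 6 + 2*x (F(x) = x + (6 + x) = 6 + 2*x)
O = 14 (O = -(6 + 2*(-10)) = -(6 - 20) = -1*(-14) = 14)
y(N) = -260 + N (y(N) = N - 260 = -260 + N)
sqrt(y(1000) + O) = sqrt((-260 + 1000) + 14) = sqrt(740 + 14) = sqrt(754)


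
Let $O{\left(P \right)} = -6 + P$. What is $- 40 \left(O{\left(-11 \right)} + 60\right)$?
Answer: $-1720$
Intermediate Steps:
$- 40 \left(O{\left(-11 \right)} + 60\right) = - 40 \left(\left(-6 - 11\right) + 60\right) = - 40 \left(-17 + 60\right) = \left(-40\right) 43 = -1720$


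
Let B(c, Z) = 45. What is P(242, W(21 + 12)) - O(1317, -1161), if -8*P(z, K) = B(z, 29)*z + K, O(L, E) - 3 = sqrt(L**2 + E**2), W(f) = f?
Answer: -10947/8 - 3*sqrt(342490) ≈ -3124.1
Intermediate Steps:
O(L, E) = 3 + sqrt(E**2 + L**2) (O(L, E) = 3 + sqrt(L**2 + E**2) = 3 + sqrt(E**2 + L**2))
P(z, K) = -45*z/8 - K/8 (P(z, K) = -(45*z + K)/8 = -(K + 45*z)/8 = -45*z/8 - K/8)
P(242, W(21 + 12)) - O(1317, -1161) = (-45/8*242 - (21 + 12)/8) - (3 + sqrt((-1161)**2 + 1317**2)) = (-5445/4 - 1/8*33) - (3 + sqrt(1347921 + 1734489)) = (-5445/4 - 33/8) - (3 + sqrt(3082410)) = -10923/8 - (3 + 3*sqrt(342490)) = -10923/8 + (-3 - 3*sqrt(342490)) = -10947/8 - 3*sqrt(342490)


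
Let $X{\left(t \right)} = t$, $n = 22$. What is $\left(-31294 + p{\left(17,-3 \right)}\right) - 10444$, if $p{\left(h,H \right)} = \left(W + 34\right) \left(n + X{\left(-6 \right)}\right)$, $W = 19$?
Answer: $-40890$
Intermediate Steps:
$p{\left(h,H \right)} = 848$ ($p{\left(h,H \right)} = \left(19 + 34\right) \left(22 - 6\right) = 53 \cdot 16 = 848$)
$\left(-31294 + p{\left(17,-3 \right)}\right) - 10444 = \left(-31294 + 848\right) - 10444 = -30446 - 10444 = -40890$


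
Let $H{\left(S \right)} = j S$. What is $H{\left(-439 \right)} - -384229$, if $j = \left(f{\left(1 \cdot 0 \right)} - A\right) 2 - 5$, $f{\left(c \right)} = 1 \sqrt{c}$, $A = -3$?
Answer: $383790$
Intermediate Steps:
$f{\left(c \right)} = \sqrt{c}$
$j = 1$ ($j = \left(\sqrt{1 \cdot 0} - -3\right) 2 - 5 = \left(\sqrt{0} + 3\right) 2 - 5 = \left(0 + 3\right) 2 - 5 = 3 \cdot 2 - 5 = 6 - 5 = 1$)
$H{\left(S \right)} = S$ ($H{\left(S \right)} = 1 S = S$)
$H{\left(-439 \right)} - -384229 = -439 - -384229 = -439 + 384229 = 383790$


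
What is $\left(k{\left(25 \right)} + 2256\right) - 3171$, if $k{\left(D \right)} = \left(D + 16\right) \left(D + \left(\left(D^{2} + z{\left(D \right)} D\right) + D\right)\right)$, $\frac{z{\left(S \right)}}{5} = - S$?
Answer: $-101365$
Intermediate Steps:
$z{\left(S \right)} = - 5 S$ ($z{\left(S \right)} = 5 \left(- S\right) = - 5 S$)
$k{\left(D \right)} = \left(16 + D\right) \left(- 4 D^{2} + 2 D\right)$ ($k{\left(D \right)} = \left(D + 16\right) \left(D + \left(\left(D^{2} + - 5 D D\right) + D\right)\right) = \left(16 + D\right) \left(D + \left(\left(D^{2} - 5 D^{2}\right) + D\right)\right) = \left(16 + D\right) \left(D - \left(- D + 4 D^{2}\right)\right) = \left(16 + D\right) \left(- 4 D^{2} + 2 D\right)$)
$\left(k{\left(25 \right)} + 2256\right) - 3171 = \left(2 \cdot 25 \left(16 - 775 - 2 \cdot 25^{2}\right) + 2256\right) - 3171 = \left(2 \cdot 25 \left(16 - 775 - 1250\right) + 2256\right) - 3171 = \left(2 \cdot 25 \left(-2009\right) + 2256\right) - 3171 = \left(-100450 + 2256\right) - 3171 = -98194 - 3171 = -101365$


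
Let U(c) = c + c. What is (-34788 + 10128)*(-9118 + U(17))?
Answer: 224011440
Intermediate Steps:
U(c) = 2*c
(-34788 + 10128)*(-9118 + U(17)) = (-34788 + 10128)*(-9118 + 2*17) = -24660*(-9118 + 34) = -24660*(-9084) = 224011440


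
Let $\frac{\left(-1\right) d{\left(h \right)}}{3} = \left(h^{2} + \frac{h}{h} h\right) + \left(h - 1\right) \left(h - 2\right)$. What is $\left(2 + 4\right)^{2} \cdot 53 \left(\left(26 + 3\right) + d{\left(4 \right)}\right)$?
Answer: $-93492$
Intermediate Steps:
$d{\left(h \right)} = - 3 h - 3 h^{2} - 3 \left(-1 + h\right) \left(-2 + h\right)$ ($d{\left(h \right)} = - 3 \left(\left(h^{2} + \frac{h}{h} h\right) + \left(h - 1\right) \left(h - 2\right)\right) = - 3 \left(\left(h^{2} + 1 h\right) + \left(-1 + h\right) \left(-2 + h\right)\right) = - 3 \left(\left(h^{2} + h\right) + \left(-1 + h\right) \left(-2 + h\right)\right) = - 3 \left(\left(h + h^{2}\right) + \left(-1 + h\right) \left(-2 + h\right)\right) = - 3 \left(h + h^{2} + \left(-1 + h\right) \left(-2 + h\right)\right) = - 3 h - 3 h^{2} - 3 \left(-1 + h\right) \left(-2 + h\right)$)
$\left(2 + 4\right)^{2} \cdot 53 \left(\left(26 + 3\right) + d{\left(4 \right)}\right) = \left(2 + 4\right)^{2} \cdot 53 \left(\left(26 + 3\right) - \left(-18 + 96\right)\right) = 6^{2} \cdot 53 \left(29 - 78\right) = 36 \cdot 53 \left(29 - 78\right) = 1908 \left(29 - 78\right) = 1908 \left(-49\right) = -93492$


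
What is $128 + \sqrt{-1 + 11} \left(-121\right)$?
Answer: $128 - 121 \sqrt{10} \approx -254.64$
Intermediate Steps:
$128 + \sqrt{-1 + 11} \left(-121\right) = 128 + \sqrt{10} \left(-121\right) = 128 - 121 \sqrt{10}$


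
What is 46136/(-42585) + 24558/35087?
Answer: -572971402/1494179895 ≈ -0.38347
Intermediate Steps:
46136/(-42585) + 24558/35087 = 46136*(-1/42585) + 24558*(1/35087) = -46136/42585 + 24558/35087 = -572971402/1494179895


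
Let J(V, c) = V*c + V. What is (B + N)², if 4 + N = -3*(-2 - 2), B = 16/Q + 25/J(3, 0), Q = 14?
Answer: 134689/441 ≈ 305.42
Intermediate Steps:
J(V, c) = V + V*c
B = 199/21 (B = 16/14 + 25/((3*(1 + 0))) = 16*(1/14) + 25/((3*1)) = 8/7 + 25/3 = 199/21 ≈ 9.4762)
N = 8 (N = -4 - 3*(-2 - 2) = -4 - 3*(-4) = -4 + 12 = 8)
(B + N)² = (199/21 + 8)² = (367/21)² = 134689/441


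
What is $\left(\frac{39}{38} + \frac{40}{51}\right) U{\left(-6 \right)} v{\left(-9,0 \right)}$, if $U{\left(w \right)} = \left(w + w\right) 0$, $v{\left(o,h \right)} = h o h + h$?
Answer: $0$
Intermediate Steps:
$v{\left(o,h \right)} = h + o h^{2}$ ($v{\left(o,h \right)} = o h^{2} + h = h + o h^{2}$)
$U{\left(w \right)} = 0$ ($U{\left(w \right)} = 2 w 0 = 0$)
$\left(\frac{39}{38} + \frac{40}{51}\right) U{\left(-6 \right)} v{\left(-9,0 \right)} = \left(\frac{39}{38} + \frac{40}{51}\right) 0 \cdot 0 \left(1 + 0 \left(-9\right)\right) = \left(39 \cdot \frac{1}{38} + 40 \cdot \frac{1}{51}\right) 0 \cdot 0 \left(1 + 0\right) = \left(\frac{39}{38} + \frac{40}{51}\right) 0 \cdot 0 \cdot 1 = \frac{3509}{1938} \cdot 0 \cdot 0 = 0 \cdot 0 = 0$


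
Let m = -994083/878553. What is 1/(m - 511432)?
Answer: -292851/149773703993 ≈ -1.9553e-6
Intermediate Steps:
m = -331361/292851 (m = -994083*1/878553 = -331361/292851 ≈ -1.1315)
1/(m - 511432) = 1/(-331361/292851 - 511432) = 1/(-149773703993/292851) = -292851/149773703993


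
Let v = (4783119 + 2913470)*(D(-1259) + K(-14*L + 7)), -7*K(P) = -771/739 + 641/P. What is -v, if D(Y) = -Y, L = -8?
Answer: -5962101734954887/615587 ≈ -9.6852e+9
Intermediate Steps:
K(P) = 771/5173 - 641/(7*P) (K(P) = -(-771/739 + 641/P)/7 = 771/5173 - 641/(7*P))
v = 5962101734954887/615587 (v = (4783119 + 2913470)*(-1*(-1259) + (-473699 + 771*(-14*(-8) + 7))/(5173*(-14*(-8) + 7))) = 7696589*(1259 + (-473699 + 771*(112 + 7))/(5173*(112 + 7))) = 7696589*(1259 + (1/5173)*(-473699 + 771*119)/119) = 7696589*(1259 + (1/5173)*(1/119)*(-473699 + 91749)) = 7696589*(1259 + (1/5173)*(1/119)*(-381950)) = 7696589*(1259 - 381950/615587) = 7696589*(774642083/615587) = 5962101734954887/615587 ≈ 9.6852e+9)
-v = -1*5962101734954887/615587 = -5962101734954887/615587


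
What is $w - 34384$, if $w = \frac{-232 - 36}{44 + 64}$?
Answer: $- \frac{928435}{27} \approx -34387.0$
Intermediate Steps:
$w = - \frac{67}{27}$ ($w = - \frac{268}{108} = \left(-268\right) \frac{1}{108} = - \frac{67}{27} \approx -2.4815$)
$w - 34384 = - \frac{67}{27} - 34384 = - \frac{928435}{27}$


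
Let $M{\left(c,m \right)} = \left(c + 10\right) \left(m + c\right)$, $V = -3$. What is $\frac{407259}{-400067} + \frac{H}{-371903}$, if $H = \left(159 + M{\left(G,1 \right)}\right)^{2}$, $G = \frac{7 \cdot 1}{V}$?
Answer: $- \frac{12985616879744}{12051675517581} \approx -1.0775$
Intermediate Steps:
$G = - \frac{7}{3}$ ($G = \frac{7 \cdot 1}{-3} = 7 \left(- \frac{1}{3}\right) = - \frac{7}{3} \approx -2.3333$)
$M{\left(c,m \right)} = \left(10 + c\right) \left(c + m\right)$
$H = \frac{1792921}{81}$ ($H = \left(159 + \left(\left(- \frac{7}{3}\right)^{2} + 10 \left(- \frac{7}{3}\right) + 10 \cdot 1 - \frac{7}{3}\right)\right)^{2} = \left(159 + \left(\frac{49}{9} - \frac{70}{3} + 10 - \frac{7}{3}\right)\right)^{2} = \left(159 - \frac{92}{9}\right)^{2} = \left(\frac{1339}{9}\right)^{2} = \frac{1792921}{81} \approx 22135.0$)
$\frac{407259}{-400067} + \frac{H}{-371903} = \frac{407259}{-400067} + \frac{1792921}{81 \left(-371903\right)} = 407259 \left(- \frac{1}{400067}\right) + \frac{1792921}{81} \left(- \frac{1}{371903}\right) = - \frac{407259}{400067} - \frac{1792921}{30124143} = - \frac{12985616879744}{12051675517581}$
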